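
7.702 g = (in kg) 0.007702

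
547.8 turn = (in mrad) 3.442e+06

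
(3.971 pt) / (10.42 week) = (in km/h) 8.002e-10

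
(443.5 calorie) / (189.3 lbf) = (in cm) 220.4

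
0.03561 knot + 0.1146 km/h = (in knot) 0.09749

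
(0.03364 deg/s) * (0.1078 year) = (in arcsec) 4.117e+08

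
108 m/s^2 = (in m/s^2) 108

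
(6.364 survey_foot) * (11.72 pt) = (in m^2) 0.00802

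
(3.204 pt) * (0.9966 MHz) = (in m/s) 1126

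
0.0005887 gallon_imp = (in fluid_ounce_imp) 0.09419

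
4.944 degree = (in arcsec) 1.78e+04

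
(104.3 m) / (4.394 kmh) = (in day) 0.000989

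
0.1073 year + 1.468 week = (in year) 0.1355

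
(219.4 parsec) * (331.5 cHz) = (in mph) 5.02e+19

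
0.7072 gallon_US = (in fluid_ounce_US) 90.52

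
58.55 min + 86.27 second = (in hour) 0.9998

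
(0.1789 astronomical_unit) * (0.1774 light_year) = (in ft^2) 4.835e+26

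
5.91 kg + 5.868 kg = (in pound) 25.97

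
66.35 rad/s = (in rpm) 633.6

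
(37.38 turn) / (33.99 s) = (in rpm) 65.98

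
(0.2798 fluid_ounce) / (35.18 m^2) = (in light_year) 2.486e-23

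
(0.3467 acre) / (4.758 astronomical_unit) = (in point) 5.588e-06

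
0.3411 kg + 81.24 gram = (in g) 422.3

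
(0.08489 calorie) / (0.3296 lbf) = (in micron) 2.423e+05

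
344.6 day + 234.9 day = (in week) 82.79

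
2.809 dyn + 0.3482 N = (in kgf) 0.03551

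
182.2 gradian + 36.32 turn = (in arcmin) 7.944e+05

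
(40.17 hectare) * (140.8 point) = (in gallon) 5.271e+06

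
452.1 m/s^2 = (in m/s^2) 452.1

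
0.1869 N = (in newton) 0.1869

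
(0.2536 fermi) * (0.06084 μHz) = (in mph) 3.451e-23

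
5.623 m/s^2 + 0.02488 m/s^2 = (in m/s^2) 5.648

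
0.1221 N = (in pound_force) 0.02745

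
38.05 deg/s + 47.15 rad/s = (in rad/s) 47.81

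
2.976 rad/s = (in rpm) 28.42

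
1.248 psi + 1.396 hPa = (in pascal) 8744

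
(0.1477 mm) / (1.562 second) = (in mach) 2.777e-07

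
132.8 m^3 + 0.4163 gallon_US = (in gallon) 3.508e+04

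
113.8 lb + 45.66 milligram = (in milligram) 5.162e+07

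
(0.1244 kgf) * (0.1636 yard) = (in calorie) 0.04362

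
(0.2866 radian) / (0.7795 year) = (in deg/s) 6.68e-07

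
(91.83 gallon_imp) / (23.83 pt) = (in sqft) 534.5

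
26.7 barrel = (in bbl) 26.7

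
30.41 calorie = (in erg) 1.272e+09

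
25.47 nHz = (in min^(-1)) 1.528e-06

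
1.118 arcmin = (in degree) 0.01863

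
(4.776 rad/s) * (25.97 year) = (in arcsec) 8.068e+14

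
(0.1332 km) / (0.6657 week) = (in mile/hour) 0.0007401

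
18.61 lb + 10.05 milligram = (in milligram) 8.441e+06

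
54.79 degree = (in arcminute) 3287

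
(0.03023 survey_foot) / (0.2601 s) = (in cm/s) 3.543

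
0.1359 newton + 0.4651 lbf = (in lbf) 0.4957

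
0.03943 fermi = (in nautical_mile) 2.129e-20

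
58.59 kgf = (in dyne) 5.746e+07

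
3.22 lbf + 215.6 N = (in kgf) 23.45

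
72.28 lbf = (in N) 321.5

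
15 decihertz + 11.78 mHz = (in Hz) 1.512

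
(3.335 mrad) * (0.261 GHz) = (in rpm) 8.312e+06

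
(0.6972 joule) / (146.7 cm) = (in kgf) 0.04846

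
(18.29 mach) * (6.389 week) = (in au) 0.1609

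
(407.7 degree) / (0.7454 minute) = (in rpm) 1.519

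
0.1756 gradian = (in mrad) 2.758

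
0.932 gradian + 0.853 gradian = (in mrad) 28.04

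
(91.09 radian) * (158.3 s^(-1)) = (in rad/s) 1.442e+04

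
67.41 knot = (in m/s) 34.68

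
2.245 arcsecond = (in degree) 0.0006236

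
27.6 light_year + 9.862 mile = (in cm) 2.611e+19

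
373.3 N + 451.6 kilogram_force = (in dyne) 4.802e+08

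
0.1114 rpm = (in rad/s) 0.01167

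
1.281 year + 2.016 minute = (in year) 1.281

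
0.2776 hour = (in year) 3.169e-05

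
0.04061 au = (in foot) 1.993e+10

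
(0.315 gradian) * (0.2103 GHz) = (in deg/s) 5.962e+07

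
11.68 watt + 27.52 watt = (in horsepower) 0.05257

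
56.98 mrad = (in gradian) 3.627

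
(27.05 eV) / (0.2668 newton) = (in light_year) 1.717e-33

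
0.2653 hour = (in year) 3.029e-05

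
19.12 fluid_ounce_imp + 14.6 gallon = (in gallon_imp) 12.28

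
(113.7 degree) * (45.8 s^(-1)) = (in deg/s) 5207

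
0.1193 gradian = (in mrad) 1.874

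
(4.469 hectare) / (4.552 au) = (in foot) 2.153e-07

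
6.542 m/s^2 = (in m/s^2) 6.542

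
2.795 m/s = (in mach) 0.008209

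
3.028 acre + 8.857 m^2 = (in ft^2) 1.32e+05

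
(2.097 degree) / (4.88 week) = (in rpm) 1.184e-07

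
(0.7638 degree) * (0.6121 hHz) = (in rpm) 7.792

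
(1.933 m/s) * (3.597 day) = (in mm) 6.007e+08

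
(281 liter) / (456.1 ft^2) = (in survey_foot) 0.02176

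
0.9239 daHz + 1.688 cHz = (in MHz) 9.256e-06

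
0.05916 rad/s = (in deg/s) 3.39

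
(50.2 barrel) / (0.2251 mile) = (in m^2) 0.02203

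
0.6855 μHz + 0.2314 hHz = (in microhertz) 2.314e+07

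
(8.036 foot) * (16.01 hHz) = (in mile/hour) 8772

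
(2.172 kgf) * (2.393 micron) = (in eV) 3.181e+14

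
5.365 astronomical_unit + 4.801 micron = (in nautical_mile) 4.334e+08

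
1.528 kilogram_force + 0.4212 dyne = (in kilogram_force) 1.528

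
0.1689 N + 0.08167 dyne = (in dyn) 1.689e+04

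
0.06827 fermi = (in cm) 6.827e-15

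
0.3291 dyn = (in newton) 3.291e-06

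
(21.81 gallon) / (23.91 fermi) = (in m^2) 3.453e+12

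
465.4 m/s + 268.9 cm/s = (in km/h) 1685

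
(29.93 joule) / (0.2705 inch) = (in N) 4356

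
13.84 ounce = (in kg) 0.3924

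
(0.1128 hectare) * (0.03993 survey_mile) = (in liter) 7.249e+07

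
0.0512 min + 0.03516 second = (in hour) 0.0008631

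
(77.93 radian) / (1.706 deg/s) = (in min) 43.62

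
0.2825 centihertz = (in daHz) 0.0002825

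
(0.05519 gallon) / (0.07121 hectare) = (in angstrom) 2934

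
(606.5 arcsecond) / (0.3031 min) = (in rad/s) 0.0001617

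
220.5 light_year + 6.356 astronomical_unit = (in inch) 8.213e+19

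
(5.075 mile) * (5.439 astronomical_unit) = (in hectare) 6.646e+11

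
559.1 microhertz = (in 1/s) 0.0005591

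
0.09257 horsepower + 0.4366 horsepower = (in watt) 394.6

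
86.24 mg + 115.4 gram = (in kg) 0.1155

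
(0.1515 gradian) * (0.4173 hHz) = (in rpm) 0.9483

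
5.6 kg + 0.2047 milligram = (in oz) 197.5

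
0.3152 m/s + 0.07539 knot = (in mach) 0.00104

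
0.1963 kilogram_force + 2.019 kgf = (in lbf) 4.884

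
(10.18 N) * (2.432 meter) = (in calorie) 5.917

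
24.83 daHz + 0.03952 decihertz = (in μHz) 2.483e+08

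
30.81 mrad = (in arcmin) 105.9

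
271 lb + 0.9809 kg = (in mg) 1.239e+08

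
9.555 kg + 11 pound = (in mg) 1.454e+07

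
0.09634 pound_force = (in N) 0.4285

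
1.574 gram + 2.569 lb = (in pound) 2.572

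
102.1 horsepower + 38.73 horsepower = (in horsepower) 140.8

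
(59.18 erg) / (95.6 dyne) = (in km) 6.19e-06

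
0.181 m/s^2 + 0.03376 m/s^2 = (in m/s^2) 0.2148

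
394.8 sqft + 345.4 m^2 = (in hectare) 0.03821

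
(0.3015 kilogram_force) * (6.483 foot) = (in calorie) 1.396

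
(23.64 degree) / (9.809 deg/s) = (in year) 7.642e-08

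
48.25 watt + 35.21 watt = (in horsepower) 0.1119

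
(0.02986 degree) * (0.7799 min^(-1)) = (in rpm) 6.469e-05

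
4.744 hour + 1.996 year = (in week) 104.1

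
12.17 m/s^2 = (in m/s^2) 12.17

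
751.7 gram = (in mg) 7.517e+05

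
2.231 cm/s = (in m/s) 0.02231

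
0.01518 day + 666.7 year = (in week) 3.476e+04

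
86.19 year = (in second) 2.718e+09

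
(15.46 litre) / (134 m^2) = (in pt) 0.327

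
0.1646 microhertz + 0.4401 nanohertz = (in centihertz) 1.65e-05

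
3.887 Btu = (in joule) 4101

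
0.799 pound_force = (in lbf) 0.799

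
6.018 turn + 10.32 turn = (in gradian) 6535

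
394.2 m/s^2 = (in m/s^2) 394.2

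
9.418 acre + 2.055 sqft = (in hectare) 3.811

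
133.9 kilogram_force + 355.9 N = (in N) 1669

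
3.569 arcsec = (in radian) 1.73e-05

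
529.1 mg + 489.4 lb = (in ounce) 7830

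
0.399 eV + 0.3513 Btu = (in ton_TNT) 8.859e-08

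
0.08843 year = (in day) 32.28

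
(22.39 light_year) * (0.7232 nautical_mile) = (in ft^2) 3.054e+21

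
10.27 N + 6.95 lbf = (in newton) 41.19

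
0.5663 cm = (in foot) 0.01858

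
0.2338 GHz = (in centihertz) 2.338e+10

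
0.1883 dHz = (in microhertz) 1.883e+04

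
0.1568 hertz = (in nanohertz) 1.568e+08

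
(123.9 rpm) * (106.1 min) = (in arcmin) 2.839e+08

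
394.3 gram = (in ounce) 13.91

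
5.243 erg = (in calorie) 1.253e-07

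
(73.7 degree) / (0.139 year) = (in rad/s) 2.934e-07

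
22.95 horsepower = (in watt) 1.711e+04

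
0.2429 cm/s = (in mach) 7.134e-06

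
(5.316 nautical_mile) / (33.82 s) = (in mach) 0.8549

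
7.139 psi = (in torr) 369.2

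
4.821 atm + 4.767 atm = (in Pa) 9.715e+05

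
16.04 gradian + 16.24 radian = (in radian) 16.49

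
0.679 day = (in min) 977.8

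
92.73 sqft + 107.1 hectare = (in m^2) 1.071e+06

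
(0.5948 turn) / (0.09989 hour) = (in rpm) 0.09924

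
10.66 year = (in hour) 9.338e+04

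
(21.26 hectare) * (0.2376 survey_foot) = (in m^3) 1.54e+04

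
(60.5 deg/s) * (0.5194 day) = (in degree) 2.715e+06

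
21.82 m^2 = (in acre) 0.005392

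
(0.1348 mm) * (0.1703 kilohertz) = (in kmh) 0.08264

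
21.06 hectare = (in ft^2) 2.267e+06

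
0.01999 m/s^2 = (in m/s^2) 0.01999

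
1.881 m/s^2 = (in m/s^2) 1.881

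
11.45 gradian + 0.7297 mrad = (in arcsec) 3.725e+04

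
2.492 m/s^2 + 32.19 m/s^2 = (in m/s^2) 34.68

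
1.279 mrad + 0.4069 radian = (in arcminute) 1403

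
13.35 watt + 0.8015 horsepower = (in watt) 611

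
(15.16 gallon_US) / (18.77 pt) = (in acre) 0.002142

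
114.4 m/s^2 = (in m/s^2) 114.4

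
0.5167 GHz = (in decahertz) 5.167e+07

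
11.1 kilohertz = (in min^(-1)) 6.66e+05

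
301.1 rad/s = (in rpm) 2875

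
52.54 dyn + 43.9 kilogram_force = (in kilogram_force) 43.9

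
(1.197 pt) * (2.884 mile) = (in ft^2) 21.1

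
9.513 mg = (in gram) 0.009513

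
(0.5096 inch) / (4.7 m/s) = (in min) 4.59e-05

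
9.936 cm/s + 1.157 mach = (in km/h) 1419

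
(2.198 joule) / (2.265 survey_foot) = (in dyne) 3.184e+05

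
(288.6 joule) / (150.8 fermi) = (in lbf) 4.302e+14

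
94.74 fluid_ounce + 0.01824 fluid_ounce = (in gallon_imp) 0.6164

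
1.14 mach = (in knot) 754.5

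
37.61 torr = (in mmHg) 37.61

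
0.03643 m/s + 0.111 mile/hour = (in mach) 0.0002527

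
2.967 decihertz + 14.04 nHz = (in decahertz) 0.02967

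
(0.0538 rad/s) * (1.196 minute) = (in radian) 3.861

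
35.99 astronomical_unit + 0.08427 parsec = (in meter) 2.606e+15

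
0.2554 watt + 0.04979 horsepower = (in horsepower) 0.05013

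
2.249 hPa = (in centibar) 0.2249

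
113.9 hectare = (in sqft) 1.226e+07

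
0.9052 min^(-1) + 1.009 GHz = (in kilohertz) 1.009e+06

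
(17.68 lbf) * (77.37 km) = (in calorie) 1.454e+06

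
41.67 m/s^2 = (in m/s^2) 41.67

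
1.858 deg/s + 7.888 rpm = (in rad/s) 0.8585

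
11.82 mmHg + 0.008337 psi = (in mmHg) 12.25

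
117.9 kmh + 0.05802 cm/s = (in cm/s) 3275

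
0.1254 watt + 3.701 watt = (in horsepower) 0.005131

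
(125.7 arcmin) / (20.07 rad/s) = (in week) 3.012e-09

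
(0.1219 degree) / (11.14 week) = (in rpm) 3.015e-09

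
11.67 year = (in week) 608.5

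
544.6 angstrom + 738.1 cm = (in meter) 7.381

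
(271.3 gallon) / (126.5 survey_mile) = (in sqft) 5.43e-05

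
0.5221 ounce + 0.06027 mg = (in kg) 0.0148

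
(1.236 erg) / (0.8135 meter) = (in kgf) 1.549e-08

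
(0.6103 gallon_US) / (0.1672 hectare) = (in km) 1.382e-09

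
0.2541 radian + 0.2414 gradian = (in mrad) 257.9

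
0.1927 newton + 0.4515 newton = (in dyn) 6.442e+04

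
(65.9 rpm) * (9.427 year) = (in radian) 2.052e+09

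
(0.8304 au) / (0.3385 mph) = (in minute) 1.368e+10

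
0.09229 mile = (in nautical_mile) 0.0802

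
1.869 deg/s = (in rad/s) 0.03262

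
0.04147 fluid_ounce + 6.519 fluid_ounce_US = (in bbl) 0.00122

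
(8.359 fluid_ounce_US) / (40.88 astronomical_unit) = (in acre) 9.989e-21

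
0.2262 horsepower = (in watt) 168.7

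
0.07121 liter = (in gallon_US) 0.01881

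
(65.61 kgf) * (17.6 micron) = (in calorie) 0.002707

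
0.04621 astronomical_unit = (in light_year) 7.307e-07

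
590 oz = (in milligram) 1.673e+07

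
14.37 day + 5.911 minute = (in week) 2.053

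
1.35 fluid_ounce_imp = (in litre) 0.03836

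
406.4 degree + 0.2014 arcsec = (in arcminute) 2.438e+04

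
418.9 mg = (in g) 0.4189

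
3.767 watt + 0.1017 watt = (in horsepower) 0.005188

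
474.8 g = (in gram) 474.8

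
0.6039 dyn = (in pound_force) 1.358e-06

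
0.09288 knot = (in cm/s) 4.778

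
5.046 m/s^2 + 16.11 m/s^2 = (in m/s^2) 21.16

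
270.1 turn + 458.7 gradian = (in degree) 9.765e+04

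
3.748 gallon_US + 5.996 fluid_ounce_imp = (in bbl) 0.09031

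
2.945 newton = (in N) 2.945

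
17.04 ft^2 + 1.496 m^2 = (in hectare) 0.0003079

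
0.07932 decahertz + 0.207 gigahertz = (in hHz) 2.07e+06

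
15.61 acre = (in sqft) 6.8e+05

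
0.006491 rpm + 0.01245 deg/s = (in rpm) 0.008566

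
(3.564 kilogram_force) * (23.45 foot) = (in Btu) 0.2368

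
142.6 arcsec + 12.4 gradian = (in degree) 11.2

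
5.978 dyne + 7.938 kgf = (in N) 77.85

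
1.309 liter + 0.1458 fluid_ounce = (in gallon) 0.3469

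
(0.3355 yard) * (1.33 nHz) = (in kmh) 1.469e-09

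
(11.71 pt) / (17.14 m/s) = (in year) 7.643e-12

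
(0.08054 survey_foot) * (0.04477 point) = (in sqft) 4.173e-06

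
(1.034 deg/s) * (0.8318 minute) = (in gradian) 57.34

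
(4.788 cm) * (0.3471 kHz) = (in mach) 0.04881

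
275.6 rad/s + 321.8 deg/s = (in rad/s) 281.2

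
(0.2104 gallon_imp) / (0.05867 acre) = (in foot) 1.322e-05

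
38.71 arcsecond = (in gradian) 0.01195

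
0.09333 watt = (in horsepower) 0.0001252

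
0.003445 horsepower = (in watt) 2.569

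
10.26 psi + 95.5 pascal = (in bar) 0.7084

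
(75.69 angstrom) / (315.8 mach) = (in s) 7.039e-14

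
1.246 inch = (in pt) 89.71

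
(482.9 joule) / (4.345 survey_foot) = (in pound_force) 81.97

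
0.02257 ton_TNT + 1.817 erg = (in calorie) 2.257e+07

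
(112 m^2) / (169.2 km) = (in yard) 0.0007239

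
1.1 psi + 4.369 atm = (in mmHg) 3377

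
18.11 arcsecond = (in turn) 1.397e-05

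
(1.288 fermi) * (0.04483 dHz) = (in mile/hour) 1.292e-17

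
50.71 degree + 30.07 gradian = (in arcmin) 4666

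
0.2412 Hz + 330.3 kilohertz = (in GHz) 0.0003303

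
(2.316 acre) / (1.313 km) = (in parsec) 2.313e-16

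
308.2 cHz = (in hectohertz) 0.03082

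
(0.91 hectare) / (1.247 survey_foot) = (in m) 2.394e+04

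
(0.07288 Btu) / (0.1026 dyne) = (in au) 0.000501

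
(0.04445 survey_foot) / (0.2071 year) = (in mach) 6.092e-12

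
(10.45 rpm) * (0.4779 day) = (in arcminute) 1.553e+08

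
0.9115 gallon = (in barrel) 0.0217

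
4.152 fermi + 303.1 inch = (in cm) 769.9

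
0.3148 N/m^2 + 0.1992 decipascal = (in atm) 3.303e-06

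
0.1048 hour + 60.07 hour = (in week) 0.3582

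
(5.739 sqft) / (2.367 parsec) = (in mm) 7.3e-15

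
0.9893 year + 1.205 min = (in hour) 8666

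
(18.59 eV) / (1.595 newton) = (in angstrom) 1.867e-08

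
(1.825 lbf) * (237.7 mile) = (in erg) 3.105e+13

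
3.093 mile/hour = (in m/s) 1.383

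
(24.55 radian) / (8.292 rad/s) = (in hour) 0.0008224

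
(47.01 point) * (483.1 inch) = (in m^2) 0.2035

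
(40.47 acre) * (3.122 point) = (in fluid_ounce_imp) 6.348e+06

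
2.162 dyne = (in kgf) 2.205e-06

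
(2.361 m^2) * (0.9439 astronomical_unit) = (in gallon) 8.807e+13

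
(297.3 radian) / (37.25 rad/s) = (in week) 1.32e-05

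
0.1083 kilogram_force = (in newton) 1.062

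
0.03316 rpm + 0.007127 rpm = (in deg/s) 0.2417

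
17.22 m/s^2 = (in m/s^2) 17.22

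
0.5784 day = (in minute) 832.9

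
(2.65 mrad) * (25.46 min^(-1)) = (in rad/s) 0.001124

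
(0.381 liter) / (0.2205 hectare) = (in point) 0.0004898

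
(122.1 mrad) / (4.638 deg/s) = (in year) 4.783e-08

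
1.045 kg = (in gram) 1045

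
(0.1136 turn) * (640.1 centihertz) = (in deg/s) 261.8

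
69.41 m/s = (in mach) 0.2038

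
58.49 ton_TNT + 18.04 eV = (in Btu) 2.32e+08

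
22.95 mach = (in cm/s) 7.814e+05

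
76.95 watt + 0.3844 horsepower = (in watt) 363.6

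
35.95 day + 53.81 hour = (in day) 38.19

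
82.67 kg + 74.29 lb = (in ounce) 4105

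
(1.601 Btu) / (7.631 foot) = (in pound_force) 163.3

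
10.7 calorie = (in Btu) 0.04243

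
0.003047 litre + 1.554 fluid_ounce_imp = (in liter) 0.0472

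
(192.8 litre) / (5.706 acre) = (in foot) 2.739e-05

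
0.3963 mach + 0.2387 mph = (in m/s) 135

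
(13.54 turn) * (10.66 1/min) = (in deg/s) 866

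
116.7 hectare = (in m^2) 1.167e+06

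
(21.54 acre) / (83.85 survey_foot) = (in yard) 3730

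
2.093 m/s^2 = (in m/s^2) 2.093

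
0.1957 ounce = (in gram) 5.548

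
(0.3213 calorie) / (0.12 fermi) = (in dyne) 1.12e+21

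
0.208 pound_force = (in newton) 0.9252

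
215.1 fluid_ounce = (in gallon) 1.68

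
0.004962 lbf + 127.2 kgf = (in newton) 1247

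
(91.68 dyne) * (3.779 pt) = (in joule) 1.222e-06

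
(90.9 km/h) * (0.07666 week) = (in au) 7.826e-06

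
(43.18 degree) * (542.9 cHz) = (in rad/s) 4.091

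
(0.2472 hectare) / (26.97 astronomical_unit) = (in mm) 6.127e-07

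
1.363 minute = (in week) 0.0001352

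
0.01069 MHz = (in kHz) 10.69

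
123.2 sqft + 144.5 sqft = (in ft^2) 267.7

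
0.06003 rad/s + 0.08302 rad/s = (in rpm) 1.366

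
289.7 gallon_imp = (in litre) 1317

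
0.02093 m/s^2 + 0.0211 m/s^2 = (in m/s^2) 0.04203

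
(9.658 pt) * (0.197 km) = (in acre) 0.0001659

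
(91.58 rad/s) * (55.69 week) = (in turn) 4.909e+08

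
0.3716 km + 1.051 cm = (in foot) 1219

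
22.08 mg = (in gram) 0.02208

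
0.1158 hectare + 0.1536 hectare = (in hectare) 0.2694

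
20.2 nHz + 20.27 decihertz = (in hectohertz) 0.02027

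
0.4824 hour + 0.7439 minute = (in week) 0.002945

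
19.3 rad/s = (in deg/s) 1106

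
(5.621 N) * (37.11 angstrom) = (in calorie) 4.986e-09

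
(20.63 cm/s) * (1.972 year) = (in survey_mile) 7972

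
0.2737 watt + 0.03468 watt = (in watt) 0.3084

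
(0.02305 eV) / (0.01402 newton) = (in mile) 1.637e-22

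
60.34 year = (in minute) 3.171e+07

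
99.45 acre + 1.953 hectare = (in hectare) 42.2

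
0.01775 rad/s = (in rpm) 0.1695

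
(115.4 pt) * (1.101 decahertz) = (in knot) 0.8713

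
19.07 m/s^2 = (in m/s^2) 19.07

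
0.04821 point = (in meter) 1.701e-05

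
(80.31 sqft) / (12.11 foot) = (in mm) 2021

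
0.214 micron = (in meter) 2.14e-07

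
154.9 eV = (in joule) 2.482e-17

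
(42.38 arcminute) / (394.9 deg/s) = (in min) 2.981e-05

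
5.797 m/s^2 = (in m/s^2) 5.797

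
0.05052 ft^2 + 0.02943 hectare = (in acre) 0.07272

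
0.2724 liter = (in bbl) 0.001713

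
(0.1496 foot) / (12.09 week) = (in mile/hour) 1.395e-08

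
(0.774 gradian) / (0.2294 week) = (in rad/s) 8.763e-08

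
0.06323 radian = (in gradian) 4.025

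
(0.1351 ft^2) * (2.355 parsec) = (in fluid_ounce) 3.084e+19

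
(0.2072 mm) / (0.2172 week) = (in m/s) 1.577e-09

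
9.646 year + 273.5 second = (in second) 3.042e+08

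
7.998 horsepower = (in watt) 5964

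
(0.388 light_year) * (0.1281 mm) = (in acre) 1.162e+08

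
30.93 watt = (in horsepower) 0.04148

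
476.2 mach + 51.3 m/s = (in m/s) 1.622e+05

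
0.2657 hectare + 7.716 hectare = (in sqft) 8.591e+05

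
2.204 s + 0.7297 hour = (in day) 0.03043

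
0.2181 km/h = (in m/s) 0.06058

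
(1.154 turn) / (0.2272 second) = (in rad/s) 31.91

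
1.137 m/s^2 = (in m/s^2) 1.137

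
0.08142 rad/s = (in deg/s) 4.665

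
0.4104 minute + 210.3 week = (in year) 4.033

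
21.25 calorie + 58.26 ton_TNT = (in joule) 2.438e+11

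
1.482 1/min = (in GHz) 2.47e-11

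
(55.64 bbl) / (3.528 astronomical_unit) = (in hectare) 1.676e-15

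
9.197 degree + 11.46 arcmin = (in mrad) 163.9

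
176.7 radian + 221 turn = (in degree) 8.968e+04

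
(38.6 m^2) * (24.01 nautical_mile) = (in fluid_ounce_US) 5.804e+10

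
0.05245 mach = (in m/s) 17.86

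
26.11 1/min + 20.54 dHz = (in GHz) 2.489e-09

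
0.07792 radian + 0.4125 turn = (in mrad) 2670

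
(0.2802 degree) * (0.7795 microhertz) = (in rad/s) 3.812e-09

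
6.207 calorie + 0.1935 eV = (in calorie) 6.207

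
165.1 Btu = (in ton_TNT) 4.163e-05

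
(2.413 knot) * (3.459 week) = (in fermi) 2.597e+21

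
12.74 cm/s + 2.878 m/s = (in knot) 5.842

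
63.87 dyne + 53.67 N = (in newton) 53.67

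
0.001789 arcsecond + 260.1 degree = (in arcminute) 1.561e+04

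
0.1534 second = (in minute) 0.002557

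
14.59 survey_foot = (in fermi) 4.447e+15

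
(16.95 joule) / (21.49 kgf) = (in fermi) 8.043e+13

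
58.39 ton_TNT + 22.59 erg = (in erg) 2.443e+18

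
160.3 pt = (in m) 0.05655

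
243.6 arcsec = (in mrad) 1.181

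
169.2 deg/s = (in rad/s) 2.953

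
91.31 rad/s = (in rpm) 871.9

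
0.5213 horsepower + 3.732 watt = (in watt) 392.5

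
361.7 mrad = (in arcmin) 1243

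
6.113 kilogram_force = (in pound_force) 13.48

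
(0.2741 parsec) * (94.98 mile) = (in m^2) 1.293e+21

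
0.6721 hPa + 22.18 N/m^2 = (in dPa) 893.9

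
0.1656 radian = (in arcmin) 569.3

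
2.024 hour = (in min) 121.4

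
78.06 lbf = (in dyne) 3.472e+07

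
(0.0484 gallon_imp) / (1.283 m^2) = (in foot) 0.0005627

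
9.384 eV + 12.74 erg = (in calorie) 3.045e-07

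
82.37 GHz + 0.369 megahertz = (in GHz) 82.37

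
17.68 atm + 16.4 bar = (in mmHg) 2.574e+04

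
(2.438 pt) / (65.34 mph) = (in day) 3.408e-10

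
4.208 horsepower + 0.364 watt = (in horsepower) 4.208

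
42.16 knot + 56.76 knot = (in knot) 98.92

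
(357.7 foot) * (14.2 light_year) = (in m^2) 1.465e+19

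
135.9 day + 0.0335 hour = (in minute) 1.957e+05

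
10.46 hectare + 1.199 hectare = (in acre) 28.81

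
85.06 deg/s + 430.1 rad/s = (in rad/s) 431.6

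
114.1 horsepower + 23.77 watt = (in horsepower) 114.1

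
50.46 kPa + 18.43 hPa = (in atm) 0.5162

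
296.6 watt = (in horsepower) 0.3977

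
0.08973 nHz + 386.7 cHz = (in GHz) 3.867e-09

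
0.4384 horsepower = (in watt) 326.9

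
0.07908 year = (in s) 2.494e+06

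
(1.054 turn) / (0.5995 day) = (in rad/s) 0.0001279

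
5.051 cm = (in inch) 1.989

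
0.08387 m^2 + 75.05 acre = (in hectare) 30.37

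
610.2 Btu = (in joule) 6.438e+05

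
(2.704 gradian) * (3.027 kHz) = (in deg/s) 7367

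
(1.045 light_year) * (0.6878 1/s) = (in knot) 1.322e+16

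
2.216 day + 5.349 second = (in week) 0.3166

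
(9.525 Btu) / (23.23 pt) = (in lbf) 2.757e+05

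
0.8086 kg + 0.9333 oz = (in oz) 29.46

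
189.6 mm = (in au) 1.267e-12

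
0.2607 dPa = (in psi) 3.781e-06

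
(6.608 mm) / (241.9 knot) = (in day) 6.146e-10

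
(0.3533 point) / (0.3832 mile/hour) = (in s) 0.0007276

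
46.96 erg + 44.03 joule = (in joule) 44.03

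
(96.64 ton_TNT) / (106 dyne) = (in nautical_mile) 2.06e+11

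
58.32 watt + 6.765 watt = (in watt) 65.08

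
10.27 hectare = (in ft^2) 1.105e+06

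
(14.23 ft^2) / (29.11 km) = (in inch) 0.001788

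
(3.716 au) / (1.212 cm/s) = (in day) 5.309e+08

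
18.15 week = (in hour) 3049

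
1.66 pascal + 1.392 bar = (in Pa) 1.392e+05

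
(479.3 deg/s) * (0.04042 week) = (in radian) 2.045e+05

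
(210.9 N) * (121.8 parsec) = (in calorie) 1.894e+20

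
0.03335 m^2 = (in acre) 8.241e-06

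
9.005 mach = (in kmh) 1.104e+04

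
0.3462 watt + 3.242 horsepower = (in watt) 2418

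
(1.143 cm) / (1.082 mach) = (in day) 3.591e-10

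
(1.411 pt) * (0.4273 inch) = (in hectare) 5.403e-10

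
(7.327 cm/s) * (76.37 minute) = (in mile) 0.2086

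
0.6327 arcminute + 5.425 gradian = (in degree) 4.893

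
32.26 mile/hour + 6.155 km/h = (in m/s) 16.13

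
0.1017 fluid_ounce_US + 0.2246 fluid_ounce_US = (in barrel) 6.07e-05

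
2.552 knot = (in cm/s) 131.3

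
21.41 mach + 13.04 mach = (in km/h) 4.223e+04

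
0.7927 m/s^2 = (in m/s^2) 0.7927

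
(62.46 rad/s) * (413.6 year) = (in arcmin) 2.801e+15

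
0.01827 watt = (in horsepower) 2.45e-05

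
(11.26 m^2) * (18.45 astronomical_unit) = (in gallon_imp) 6.836e+15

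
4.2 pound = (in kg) 1.905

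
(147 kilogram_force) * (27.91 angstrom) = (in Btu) 3.813e-09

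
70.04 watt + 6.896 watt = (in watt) 76.94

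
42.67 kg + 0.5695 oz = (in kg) 42.69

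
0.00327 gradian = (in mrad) 0.05137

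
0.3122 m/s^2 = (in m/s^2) 0.3122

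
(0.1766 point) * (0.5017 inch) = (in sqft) 8.546e-06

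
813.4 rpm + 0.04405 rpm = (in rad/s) 85.18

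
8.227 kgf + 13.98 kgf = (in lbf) 48.96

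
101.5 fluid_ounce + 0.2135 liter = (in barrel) 0.02022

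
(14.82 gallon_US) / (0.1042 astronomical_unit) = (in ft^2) 3.874e-11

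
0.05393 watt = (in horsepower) 7.232e-05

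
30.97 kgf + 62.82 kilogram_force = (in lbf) 206.8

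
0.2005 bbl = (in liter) 31.88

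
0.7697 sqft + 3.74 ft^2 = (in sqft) 4.51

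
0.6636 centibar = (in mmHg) 4.977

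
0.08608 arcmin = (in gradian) 0.001594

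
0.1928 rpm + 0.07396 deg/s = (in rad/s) 0.02148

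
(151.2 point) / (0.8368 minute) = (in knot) 0.002065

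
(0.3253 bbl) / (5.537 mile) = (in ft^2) 6.247e-05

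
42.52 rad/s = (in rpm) 406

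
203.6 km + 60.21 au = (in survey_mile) 5.597e+09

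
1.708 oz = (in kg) 0.04842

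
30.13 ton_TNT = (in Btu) 1.195e+08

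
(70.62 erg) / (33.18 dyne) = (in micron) 2.128e+04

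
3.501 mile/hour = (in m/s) 1.565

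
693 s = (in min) 11.55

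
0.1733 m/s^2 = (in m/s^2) 0.1733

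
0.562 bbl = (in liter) 89.35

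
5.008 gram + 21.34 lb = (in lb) 21.35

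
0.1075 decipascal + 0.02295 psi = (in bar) 0.001582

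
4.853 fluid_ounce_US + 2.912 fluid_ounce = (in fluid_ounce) 7.765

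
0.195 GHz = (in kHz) 1.95e+05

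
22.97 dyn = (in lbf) 5.164e-05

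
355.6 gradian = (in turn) 0.889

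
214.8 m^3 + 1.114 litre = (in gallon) 5.674e+04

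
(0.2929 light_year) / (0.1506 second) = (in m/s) 1.84e+16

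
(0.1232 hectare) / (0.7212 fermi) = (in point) 4.842e+21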